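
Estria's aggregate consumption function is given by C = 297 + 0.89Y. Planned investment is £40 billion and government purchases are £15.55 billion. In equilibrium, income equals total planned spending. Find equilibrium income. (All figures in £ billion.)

Y = C + I + G = 297 + 0.89Y + 40 + 15.55
Y − 0.89Y = 352.55
0.11Y = 352.55, so Y = 352.55/0.11 = 3205

Y = 3205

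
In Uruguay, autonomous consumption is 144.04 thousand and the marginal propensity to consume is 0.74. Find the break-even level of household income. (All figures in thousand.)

At break-even, C = Y: 144.04 + 0.74Y = Y
0.26Y = 144.04, so Y = 144.04/0.26 = 554

Y = 554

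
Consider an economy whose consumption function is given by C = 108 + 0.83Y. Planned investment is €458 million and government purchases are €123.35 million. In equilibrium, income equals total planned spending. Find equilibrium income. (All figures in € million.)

Y = 4055

Y = C + I + G = 108 + 0.83Y + 458 + 123.35
Y − 0.83Y = 689.35
0.17Y = 689.35, so Y = 689.35/0.17 = 4055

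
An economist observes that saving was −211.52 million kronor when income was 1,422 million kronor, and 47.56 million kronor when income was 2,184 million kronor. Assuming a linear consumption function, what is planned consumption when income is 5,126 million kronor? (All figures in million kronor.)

C = 4078.16

MPS = ΔS/ΔY = (47.56 − (-211.52))/(2184 − 1422) = 259.08/762 = 0.34
MPC = 1 − MPS = 0.66
Autonomous saving = -211.52 − 0.34(1422) = -695, so a = 695
C = 695 + 0.66(5126) = 695 + 3383.16 = 4078.16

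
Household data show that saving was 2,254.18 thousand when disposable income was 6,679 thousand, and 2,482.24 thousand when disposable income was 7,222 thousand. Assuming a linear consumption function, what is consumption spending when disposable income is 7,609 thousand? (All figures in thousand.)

MPS = ΔS/ΔY = (2482.24 − 2254.18)/(7222 − 6679) = 228.06/543 = 0.42
MPC = 1 − MPS = 0.58
Autonomous saving = 2254.18 − 0.42(6679) = -551, so a = 551
C = 551 + 0.58(7609) = 551 + 4413.22 = 4964.22

C = 4964.22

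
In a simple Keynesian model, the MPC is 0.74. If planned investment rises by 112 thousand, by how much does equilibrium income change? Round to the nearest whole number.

The multiplier is 1/(1 − MPC) = 1/0.26.
ΔY = 112/0.26 = 430.77 ≈ 431

ΔY ≈ 431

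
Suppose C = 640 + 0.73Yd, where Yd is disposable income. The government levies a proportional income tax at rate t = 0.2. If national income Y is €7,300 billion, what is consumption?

Yd = (1 − 0.2)(7300) = 0.8(7300) = 5840
C = 640 + 0.73(5840) = 640 + 4263.2 = 4903.2

C = 4903.2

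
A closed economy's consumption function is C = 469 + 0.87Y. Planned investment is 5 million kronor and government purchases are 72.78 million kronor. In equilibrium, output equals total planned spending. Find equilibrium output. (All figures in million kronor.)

Y = 4206

Y = C + I + G = 469 + 0.87Y + 5 + 72.78
Y − 0.87Y = 546.78
0.13Y = 546.78, so Y = 546.78/0.13 = 4206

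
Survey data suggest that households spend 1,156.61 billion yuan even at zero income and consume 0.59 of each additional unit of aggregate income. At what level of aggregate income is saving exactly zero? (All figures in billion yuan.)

At break-even, C = Y: 1156.61 + 0.59Y = Y
0.41Y = 1156.61, so Y = 1156.61/0.41 = 2821

Y = 2821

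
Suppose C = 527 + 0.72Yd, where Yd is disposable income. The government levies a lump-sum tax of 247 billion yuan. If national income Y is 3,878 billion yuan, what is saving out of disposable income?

Yd = Y − T = 3878 − 247 = 3631
C = 527 + 0.72(3631) = 527 + 2614.32 = 3141.32
S = Yd − C = 3631 − 3141.32 = 489.68

S = 489.68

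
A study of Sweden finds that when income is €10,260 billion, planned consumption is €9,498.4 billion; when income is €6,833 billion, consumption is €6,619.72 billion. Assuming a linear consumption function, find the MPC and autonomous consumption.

MPC = ΔC/ΔY = (9498.4 − 6619.72)/(10260 − 6833) = 2878.68/3427 = 0.84
a = C − MPC·Y = 6619.72 − 0.84(6833) = 6619.72 − 5739.72 = 880

MPC = 0.84; a = 880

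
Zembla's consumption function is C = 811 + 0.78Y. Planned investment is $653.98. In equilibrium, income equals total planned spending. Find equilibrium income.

Y = 6659

Y = C + I = 811 + 0.78Y + 653.98
Y − 0.78Y = 1464.98
0.22Y = 1464.98, so Y = 1464.98/0.22 = 6659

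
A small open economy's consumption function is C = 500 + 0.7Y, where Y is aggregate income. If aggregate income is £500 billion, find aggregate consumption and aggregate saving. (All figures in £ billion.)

C = 500 + 0.7(500) = 500 + 350 = 850
S = Y − C = 500 − 850 = -350

C = 850; S = -350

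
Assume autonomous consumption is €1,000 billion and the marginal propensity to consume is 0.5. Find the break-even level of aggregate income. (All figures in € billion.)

At break-even, C = Y: 1000 + 0.5Y = Y
0.5Y = 1000, so Y = 1000/0.5 = 2000

Y = 2000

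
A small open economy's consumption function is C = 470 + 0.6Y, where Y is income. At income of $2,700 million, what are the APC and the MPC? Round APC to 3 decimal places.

MPC = 0.6 (the slope of the consumption function)
C = 470 + 0.6(2700) = 2090, so APC = 2090/2700 = 0.774

APC = 0.774; MPC = 0.6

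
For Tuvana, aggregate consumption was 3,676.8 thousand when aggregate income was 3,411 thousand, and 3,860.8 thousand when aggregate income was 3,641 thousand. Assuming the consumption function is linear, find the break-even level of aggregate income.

Y = 4740

MPC = (3860.8 − 3676.8)/(3641 − 3411) = 184/230 = 0.8
a = 3676.8 − 0.8(3411) = 3676.8 − 2728.8 = 948
Break-even: Y = a/(1−MPC) = 948/0.2 = 4740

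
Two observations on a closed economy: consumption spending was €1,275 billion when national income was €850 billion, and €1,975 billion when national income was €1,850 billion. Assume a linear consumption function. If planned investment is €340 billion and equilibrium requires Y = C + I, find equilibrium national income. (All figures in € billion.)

MPC = (1975 − 1275)/(1850 − 850) = 700/1000 = 0.7
a = 1275 − 0.7(850) = 680
Equilibrium: Y = 680 + 0.7Y + 340
0.3Y = 1020, so Y = 1020/0.3 = 3400

Y = 3400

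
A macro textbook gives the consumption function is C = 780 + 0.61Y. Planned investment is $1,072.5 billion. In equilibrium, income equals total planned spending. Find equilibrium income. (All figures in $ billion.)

Y = 4750

Y = C + I = 780 + 0.61Y + 1072.5
Y − 0.61Y = 1852.5
0.39Y = 1852.5, so Y = 1852.5/0.39 = 4750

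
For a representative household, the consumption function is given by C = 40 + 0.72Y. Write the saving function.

S = Y − C = Y − (40 + 0.72Y) = -40 + (1 − 0.72)Y

S = -40 + 0.28Y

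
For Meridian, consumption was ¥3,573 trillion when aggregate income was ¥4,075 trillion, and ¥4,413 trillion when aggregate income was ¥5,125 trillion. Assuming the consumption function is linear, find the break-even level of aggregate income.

MPC = (4413 − 3573)/(5125 − 4075) = 840/1050 = 0.8
a = 3573 − 0.8(4075) = 3573 − 3260 = 313
Break-even: Y = a/(1−MPC) = 313/0.2 = 1565

Y = 1565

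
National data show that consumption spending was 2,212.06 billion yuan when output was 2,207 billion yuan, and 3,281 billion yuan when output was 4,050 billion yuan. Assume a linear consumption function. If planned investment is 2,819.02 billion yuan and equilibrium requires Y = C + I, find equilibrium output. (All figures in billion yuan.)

Y = 8931

MPC = (3281 − 2212.06)/(4050 − 2207) = 1068.94/1843 = 0.58
a = 2212.06 − 0.58(2207) = 932
Equilibrium: Y = 932 + 0.58Y + 2819.02
0.42Y = 3751.02, so Y = 3751.02/0.42 = 8931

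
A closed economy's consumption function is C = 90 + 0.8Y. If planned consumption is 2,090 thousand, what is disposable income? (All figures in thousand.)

90 + 0.8Y = 2090
0.8Y = 2000, so Y = 2000/0.8 = 2500

Y = 2500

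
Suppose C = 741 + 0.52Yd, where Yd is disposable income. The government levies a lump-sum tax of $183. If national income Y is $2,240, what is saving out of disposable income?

Yd = Y − T = 2240 − 183 = 2057
C = 741 + 0.52(2057) = 741 + 1069.64 = 1810.64
S = Yd − C = 2057 − 1810.64 = 246.36

S = 246.36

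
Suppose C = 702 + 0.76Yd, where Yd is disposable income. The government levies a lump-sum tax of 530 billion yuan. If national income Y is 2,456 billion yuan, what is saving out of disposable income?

Yd = Y − T = 2456 − 530 = 1926
C = 702 + 0.76(1926) = 702 + 1463.76 = 2165.76
S = Yd − C = 1926 − 2165.76 = -239.76

S = -239.76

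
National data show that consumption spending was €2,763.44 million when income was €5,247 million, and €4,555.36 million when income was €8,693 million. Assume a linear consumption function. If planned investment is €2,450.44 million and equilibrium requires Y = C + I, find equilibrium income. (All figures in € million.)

MPC = (4555.36 − 2763.44)/(8693 − 5247) = 1791.92/3446 = 0.52
a = 2763.44 − 0.52(5247) = 35
Equilibrium: Y = 35 + 0.52Y + 2450.44
0.48Y = 2485.44, so Y = 2485.44/0.48 = 5178

Y = 5178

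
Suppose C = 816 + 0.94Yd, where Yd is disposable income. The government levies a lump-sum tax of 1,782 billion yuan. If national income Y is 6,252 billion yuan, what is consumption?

C = 5017.8

Yd = Y − T = 6252 − 1782 = 4470
C = 816 + 0.94(4470) = 816 + 4201.8 = 5017.8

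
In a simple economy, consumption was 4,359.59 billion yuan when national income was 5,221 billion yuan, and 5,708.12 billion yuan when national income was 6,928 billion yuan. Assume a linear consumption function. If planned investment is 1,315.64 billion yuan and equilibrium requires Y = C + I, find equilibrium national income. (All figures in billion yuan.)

Y = 7384

MPC = (5708.12 − 4359.59)/(6928 − 5221) = 1348.53/1707 = 0.79
a = 4359.59 − 0.79(5221) = 235
Equilibrium: Y = 235 + 0.79Y + 1315.64
0.21Y = 1550.64, so Y = 1550.64/0.21 = 7384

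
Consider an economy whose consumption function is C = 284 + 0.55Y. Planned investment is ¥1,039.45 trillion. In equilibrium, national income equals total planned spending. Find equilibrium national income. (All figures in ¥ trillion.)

Y = C + I = 284 + 0.55Y + 1039.45
Y − 0.55Y = 1323.45
0.45Y = 1323.45, so Y = 1323.45/0.45 = 2941

Y = 2941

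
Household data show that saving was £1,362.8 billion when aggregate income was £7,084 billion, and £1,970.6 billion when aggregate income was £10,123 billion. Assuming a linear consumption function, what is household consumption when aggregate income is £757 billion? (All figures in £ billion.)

MPS = ΔS/ΔY = (1970.6 − 1362.8)/(10123 − 7084) = 607.8/3039 = 0.2
MPC = 1 − MPS = 0.8
Autonomous saving = 1362.8 − 0.2(7084) = -54, so a = 54
C = 54 + 0.8(757) = 54 + 605.6 = 659.6

C = 659.6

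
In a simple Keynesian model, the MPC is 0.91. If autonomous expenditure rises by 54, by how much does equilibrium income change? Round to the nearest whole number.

The multiplier is 1/(1 − MPC) = 1/0.09.
ΔY = 54/0.09 = 600.00 ≈ 600

ΔY ≈ 600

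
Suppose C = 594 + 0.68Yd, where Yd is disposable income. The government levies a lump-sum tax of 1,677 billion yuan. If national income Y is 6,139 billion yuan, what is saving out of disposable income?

Yd = Y − T = 6139 − 1677 = 4462
C = 594 + 0.68(4462) = 594 + 3034.16 = 3628.16
S = Yd − C = 4462 − 3628.16 = 833.84

S = 833.84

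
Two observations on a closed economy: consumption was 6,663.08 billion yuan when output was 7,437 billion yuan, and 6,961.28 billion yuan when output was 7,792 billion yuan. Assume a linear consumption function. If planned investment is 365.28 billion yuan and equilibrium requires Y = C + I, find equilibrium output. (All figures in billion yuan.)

MPC = (6961.28 − 6663.08)/(7792 − 7437) = 298.2/355 = 0.84
a = 6663.08 − 0.84(7437) = 416
Equilibrium: Y = 416 + 0.84Y + 365.28
0.16Y = 781.28, so Y = 781.28/0.16 = 4883

Y = 4883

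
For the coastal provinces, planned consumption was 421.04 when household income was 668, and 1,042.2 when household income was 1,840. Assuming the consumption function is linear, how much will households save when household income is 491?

S = 163.77

MPC = (1042.2 − 421.04)/(1840 − 668) = 621.16/1172 = 0.53
a = 421.04 − 0.53(668) = 421.04 − 354.04 = 67
C = 67 + 0.53(491) = 327.23
S = 491 − 327.23 = 163.77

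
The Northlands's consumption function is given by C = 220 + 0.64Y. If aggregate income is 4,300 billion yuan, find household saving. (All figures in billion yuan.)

S = 1328

C = 220 + 0.64(4300) = 220 + 2752 = 2972
S = Y − C = 4300 − 2972 = 1328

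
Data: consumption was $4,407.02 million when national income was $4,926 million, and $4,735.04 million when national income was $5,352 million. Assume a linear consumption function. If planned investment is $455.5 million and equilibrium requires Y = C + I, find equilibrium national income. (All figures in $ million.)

Y = 4650

MPC = (4735.04 − 4407.02)/(5352 − 4926) = 328.02/426 = 0.77
a = 4407.02 − 0.77(4926) = 614
Equilibrium: Y = 614 + 0.77Y + 455.5
0.23Y = 1069.5, so Y = 1069.5/0.23 = 4650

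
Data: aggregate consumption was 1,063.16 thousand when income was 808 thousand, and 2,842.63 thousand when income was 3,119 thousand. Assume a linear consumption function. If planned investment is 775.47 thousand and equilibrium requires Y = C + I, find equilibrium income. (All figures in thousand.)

MPC = (2842.63 − 1063.16)/(3119 − 808) = 1779.47/2311 = 0.77
a = 1063.16 − 0.77(808) = 441
Equilibrium: Y = 441 + 0.77Y + 775.47
0.23Y = 1216.47, so Y = 1216.47/0.23 = 5289

Y = 5289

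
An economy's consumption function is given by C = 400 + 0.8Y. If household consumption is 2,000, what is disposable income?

400 + 0.8Y = 2000
0.8Y = 1600, so Y = 1600/0.8 = 2000

Y = 2000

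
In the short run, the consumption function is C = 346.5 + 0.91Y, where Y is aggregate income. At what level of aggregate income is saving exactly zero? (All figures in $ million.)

Y = 3850

At break-even, C = Y: 346.5 + 0.91Y = Y
0.09Y = 346.5, so Y = 346.5/0.09 = 3850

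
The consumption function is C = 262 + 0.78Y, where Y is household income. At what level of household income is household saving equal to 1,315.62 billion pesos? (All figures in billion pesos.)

S = Y − C = -262 + 0.22Y
-262 + 0.22Y = 1315.62, so 0.22Y = 1577.62 and Y = 7171

Y = 7171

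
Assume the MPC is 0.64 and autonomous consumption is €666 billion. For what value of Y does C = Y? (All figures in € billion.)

Y = 1850

At break-even, C = Y: 666 + 0.64Y = Y
0.36Y = 666, so Y = 666/0.36 = 1850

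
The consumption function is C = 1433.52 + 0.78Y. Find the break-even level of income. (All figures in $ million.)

At break-even, C = Y: 1433.52 + 0.78Y = Y
0.22Y = 1433.52, so Y = 1433.52/0.22 = 6516

Y = 6516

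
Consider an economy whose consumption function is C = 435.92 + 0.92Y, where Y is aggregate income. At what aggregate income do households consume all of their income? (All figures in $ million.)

At break-even, C = Y: 435.92 + 0.92Y = Y
0.08Y = 435.92, so Y = 435.92/0.08 = 5449

Y = 5449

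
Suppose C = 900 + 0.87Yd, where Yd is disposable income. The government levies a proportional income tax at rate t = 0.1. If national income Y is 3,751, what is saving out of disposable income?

Yd = (1 − 0.1)(3751) = 0.9(3751) = 3375.9
C = 900 + 0.87(3375.9) = 900 + 2937.033 = 3837.033
S = Yd − C = 3375.9 − 3837.033 = -461.133

S = -461.133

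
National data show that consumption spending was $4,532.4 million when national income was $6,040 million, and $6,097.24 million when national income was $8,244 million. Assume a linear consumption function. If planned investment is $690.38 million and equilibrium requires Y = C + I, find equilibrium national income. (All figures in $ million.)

Y = 3222

MPC = (6097.24 − 4532.4)/(8244 − 6040) = 1564.84/2204 = 0.71
a = 4532.4 − 0.71(6040) = 244
Equilibrium: Y = 244 + 0.71Y + 690.38
0.29Y = 934.38, so Y = 934.38/0.29 = 3222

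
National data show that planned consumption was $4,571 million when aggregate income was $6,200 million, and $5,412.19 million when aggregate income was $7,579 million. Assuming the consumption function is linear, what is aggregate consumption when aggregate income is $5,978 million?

MPC = (5412.19 − 4571)/(7579 − 6200) = 841.19/1379 = 0.61
a = 4571 − 0.61(6200) = 4571 − 3782 = 789
C = 789 + 0.61(5978) = 789 + 3646.58 = 4435.58

C = 4435.58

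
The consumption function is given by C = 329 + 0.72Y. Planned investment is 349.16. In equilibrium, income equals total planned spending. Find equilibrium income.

Y = C + I = 329 + 0.72Y + 349.16
Y − 0.72Y = 678.16
0.28Y = 678.16, so Y = 678.16/0.28 = 2422

Y = 2422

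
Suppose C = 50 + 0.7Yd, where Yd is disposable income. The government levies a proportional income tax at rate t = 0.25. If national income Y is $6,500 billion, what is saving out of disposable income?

S = 1412.5

Yd = (1 − 0.25)(6500) = 0.75(6500) = 4875
C = 50 + 0.7(4875) = 50 + 3412.5 = 3462.5
S = Yd − C = 4875 − 3462.5 = 1412.5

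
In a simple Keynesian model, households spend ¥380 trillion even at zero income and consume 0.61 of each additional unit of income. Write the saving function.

S = Y − C = Y − (380 + 0.61Y) = -380 + (1 − 0.61)Y

S = -380 + 0.39Y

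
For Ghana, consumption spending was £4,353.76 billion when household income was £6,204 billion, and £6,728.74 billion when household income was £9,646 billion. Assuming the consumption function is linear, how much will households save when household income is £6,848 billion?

MPC = (6728.74 − 4353.76)/(9646 − 6204) = 2374.98/3442 = 0.69
a = 4353.76 − 0.69(6204) = 4353.76 − 4280.76 = 73
C = 73 + 0.69(6848) = 4798.12
S = 6848 − 4798.12 = 2049.88

S = 2049.88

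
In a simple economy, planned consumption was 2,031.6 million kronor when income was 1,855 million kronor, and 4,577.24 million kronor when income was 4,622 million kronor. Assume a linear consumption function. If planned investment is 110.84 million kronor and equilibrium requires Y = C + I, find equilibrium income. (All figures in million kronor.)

Y = 5448

MPC = (4577.24 − 2031.6)/(4622 − 1855) = 2545.64/2767 = 0.92
a = 2031.6 − 0.92(1855) = 325
Equilibrium: Y = 325 + 0.92Y + 110.84
0.08Y = 435.84, so Y = 435.84/0.08 = 5448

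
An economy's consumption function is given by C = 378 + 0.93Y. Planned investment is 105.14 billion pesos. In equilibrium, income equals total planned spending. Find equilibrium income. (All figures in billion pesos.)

Y = 6902

Y = C + I = 378 + 0.93Y + 105.14
Y − 0.93Y = 483.14
0.07Y = 483.14, so Y = 483.14/0.07 = 6902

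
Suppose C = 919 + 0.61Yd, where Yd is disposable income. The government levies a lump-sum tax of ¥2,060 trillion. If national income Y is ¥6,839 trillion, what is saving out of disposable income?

S = 944.81

Yd = Y − T = 6839 − 2060 = 4779
C = 919 + 0.61(4779) = 919 + 2915.19 = 3834.19
S = Yd − C = 4779 − 3834.19 = 944.81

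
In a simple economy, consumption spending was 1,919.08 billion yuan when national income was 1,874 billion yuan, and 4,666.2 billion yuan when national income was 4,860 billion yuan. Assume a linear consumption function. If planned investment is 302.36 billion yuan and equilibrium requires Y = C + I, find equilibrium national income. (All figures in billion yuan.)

Y = 6217

MPC = (4666.2 − 1919.08)/(4860 − 1874) = 2747.12/2986 = 0.92
a = 1919.08 − 0.92(1874) = 195
Equilibrium: Y = 195 + 0.92Y + 302.36
0.08Y = 497.36, so Y = 497.36/0.08 = 6217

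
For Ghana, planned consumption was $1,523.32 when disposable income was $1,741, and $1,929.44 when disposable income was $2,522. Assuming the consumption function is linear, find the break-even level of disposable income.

Y = 1287.5

MPC = (1929.44 − 1523.32)/(2522 − 1741) = 406.12/781 = 0.52
a = 1523.32 − 0.52(1741) = 1523.32 − 905.32 = 618
Break-even: Y = a/(1−MPC) = 618/0.48 = 1287.5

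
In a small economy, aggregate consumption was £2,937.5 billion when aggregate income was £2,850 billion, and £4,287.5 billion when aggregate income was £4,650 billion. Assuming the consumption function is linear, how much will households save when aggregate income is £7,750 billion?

MPC = (4287.5 − 2937.5)/(4650 − 2850) = 1350/1800 = 0.75
a = 2937.5 − 0.75(2850) = 2937.5 − 2137.5 = 800
C = 800 + 0.75(7750) = 6612.5
S = 7750 − 6612.5 = 1137.5

S = 1137.5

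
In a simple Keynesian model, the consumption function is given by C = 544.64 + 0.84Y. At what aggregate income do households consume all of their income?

At break-even, C = Y: 544.64 + 0.84Y = Y
0.16Y = 544.64, so Y = 544.64/0.16 = 3404

Y = 3404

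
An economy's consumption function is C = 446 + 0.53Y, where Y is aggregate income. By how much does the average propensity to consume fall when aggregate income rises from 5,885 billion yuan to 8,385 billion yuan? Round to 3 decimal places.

ΔAPC = 0.023

At Y = 5885: C = 446 + 0.53(5885) = 3565.05, APC = 3565.05/5885 = 0.6058
At Y = 8385: C = 4890.05, APC = 4890.05/8385 = 0.5832
Fall in APC = 0.6058 − 0.5832 = 0.0226 ≈ 0.023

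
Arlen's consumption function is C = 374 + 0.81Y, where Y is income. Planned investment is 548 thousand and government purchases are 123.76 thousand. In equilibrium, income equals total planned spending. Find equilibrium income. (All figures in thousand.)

Y = C + I + G = 374 + 0.81Y + 548 + 123.76
Y − 0.81Y = 1045.76
0.19Y = 1045.76, so Y = 1045.76/0.19 = 5504

Y = 5504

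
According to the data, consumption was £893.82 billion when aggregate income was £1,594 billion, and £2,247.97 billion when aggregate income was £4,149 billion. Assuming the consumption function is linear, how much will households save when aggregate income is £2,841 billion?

MPC = (2247.97 − 893.82)/(4149 − 1594) = 1354.15/2555 = 0.53
a = 893.82 − 0.53(1594) = 893.82 − 844.82 = 49
C = 49 + 0.53(2841) = 1554.73
S = 2841 − 1554.73 = 1286.27

S = 1286.27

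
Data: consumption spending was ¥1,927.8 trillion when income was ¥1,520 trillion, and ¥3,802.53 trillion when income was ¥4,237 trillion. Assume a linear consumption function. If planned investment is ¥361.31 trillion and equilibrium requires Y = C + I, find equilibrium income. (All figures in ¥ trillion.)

Y = 4001

MPC = (3802.53 − 1927.8)/(4237 − 1520) = 1874.73/2717 = 0.69
a = 1927.8 − 0.69(1520) = 879
Equilibrium: Y = 879 + 0.69Y + 361.31
0.31Y = 1240.31, so Y = 1240.31/0.31 = 4001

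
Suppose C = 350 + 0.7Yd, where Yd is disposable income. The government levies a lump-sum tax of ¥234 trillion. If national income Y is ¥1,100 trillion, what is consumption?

Yd = Y − T = 1100 − 234 = 866
C = 350 + 0.7(866) = 350 + 606.2 = 956.2

C = 956.2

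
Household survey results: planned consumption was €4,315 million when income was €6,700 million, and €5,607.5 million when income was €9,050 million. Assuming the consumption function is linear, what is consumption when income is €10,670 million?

C = 6498.5

MPC = (5607.5 − 4315)/(9050 − 6700) = 1292.5/2350 = 0.55
a = 4315 − 0.55(6700) = 4315 − 3685 = 630
C = 630 + 0.55(10670) = 630 + 5868.5 = 6498.5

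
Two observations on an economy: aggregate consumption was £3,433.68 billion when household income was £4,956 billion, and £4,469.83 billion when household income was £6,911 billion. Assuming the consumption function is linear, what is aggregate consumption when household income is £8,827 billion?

C = 5485.31

MPC = (4469.83 − 3433.68)/(6911 − 4956) = 1036.15/1955 = 0.53
a = 3433.68 − 0.53(4956) = 3433.68 − 2626.68 = 807
C = 807 + 0.53(8827) = 807 + 4678.31 = 5485.31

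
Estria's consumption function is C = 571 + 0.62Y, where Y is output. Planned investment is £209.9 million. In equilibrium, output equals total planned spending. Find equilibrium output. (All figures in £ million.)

Y = 2055

Y = C + I = 571 + 0.62Y + 209.9
Y − 0.62Y = 780.9
0.38Y = 780.9, so Y = 780.9/0.38 = 2055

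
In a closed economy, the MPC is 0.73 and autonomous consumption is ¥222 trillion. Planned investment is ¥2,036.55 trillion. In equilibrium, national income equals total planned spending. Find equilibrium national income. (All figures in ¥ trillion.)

Y = 8365

Y = C + I = 222 + 0.73Y + 2036.55
Y − 0.73Y = 2258.55
0.27Y = 2258.55, so Y = 2258.55/0.27 = 8365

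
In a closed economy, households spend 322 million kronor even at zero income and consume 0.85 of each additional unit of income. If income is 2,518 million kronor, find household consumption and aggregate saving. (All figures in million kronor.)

C = 322 + 0.85(2518) = 322 + 2140.3 = 2462.3
S = Y − C = 2518 − 2462.3 = 55.7

C = 2462.3; S = 55.7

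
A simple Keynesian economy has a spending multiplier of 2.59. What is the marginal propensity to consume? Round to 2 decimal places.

MPC = 0.61

k = 1/(1 − MPC), so 1 − MPC = 1/k = 1/2.59 = 0.3861
MPC = 1 − 0.3861 = 0.61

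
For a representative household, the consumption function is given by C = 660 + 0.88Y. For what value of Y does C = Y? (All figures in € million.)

Y = 5500

At break-even, C = Y: 660 + 0.88Y = Y
0.12Y = 660, so Y = 660/0.12 = 5500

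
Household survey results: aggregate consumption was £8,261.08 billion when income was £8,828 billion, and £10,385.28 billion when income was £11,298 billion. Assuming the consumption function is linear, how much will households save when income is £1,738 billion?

S = -425.68

MPC = (10385.28 − 8261.08)/(11298 − 8828) = 2124.2/2470 = 0.86
a = 8261.08 − 0.86(8828) = 8261.08 − 7592.08 = 669
C = 669 + 0.86(1738) = 2163.68
S = 1738 − 2163.68 = -425.68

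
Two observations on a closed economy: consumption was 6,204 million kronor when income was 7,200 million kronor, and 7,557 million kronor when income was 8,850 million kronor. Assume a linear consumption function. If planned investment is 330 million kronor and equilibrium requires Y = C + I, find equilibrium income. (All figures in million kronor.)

MPC = (7557 − 6204)/(8850 − 7200) = 1353/1650 = 0.82
a = 6204 − 0.82(7200) = 300
Equilibrium: Y = 300 + 0.82Y + 330
0.18Y = 630, so Y = 630/0.18 = 3500

Y = 3500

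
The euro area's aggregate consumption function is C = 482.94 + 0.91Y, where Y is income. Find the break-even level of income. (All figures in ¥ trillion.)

Y = 5366

At break-even, C = Y: 482.94 + 0.91Y = Y
0.09Y = 482.94, so Y = 482.94/0.09 = 5366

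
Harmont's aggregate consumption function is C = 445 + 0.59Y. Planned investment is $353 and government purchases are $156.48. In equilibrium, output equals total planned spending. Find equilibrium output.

Y = 2328

Y = C + I + G = 445 + 0.59Y + 353 + 156.48
Y − 0.59Y = 954.48
0.41Y = 954.48, so Y = 954.48/0.41 = 2328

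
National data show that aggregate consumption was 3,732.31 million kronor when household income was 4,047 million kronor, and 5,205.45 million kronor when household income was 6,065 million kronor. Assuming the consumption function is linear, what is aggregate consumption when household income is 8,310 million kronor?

C = 6844.3

MPC = (5205.45 − 3732.31)/(6065 − 4047) = 1473.14/2018 = 0.73
a = 3732.31 − 0.73(4047) = 3732.31 − 2954.31 = 778
C = 778 + 0.73(8310) = 778 + 6066.3 = 6844.3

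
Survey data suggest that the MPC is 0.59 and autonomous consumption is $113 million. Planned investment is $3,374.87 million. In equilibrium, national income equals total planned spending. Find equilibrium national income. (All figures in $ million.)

Y = C + I = 113 + 0.59Y + 3374.87
Y − 0.59Y = 3487.87
0.41Y = 3487.87, so Y = 3487.87/0.41 = 8507

Y = 8507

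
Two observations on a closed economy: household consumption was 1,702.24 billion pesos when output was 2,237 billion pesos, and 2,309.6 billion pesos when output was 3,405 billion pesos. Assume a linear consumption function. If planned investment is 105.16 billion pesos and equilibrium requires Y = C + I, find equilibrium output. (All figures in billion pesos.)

MPC = (2309.6 − 1702.24)/(3405 − 2237) = 607.36/1168 = 0.52
a = 1702.24 − 0.52(2237) = 539
Equilibrium: Y = 539 + 0.52Y + 105.16
0.48Y = 644.16, so Y = 644.16/0.48 = 1342

Y = 1342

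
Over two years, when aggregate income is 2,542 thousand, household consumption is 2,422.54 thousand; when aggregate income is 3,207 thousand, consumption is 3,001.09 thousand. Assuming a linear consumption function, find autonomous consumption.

a = 211

MPC = ΔC/ΔY = (3001.09 − 2422.54)/(3207 − 2542) = 578.55/665 = 0.87
a = C − MPC·Y = 2422.54 − 0.87(2542) = 2422.54 − 2211.54 = 211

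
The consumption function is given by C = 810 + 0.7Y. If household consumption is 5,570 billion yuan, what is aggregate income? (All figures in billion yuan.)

810 + 0.7Y = 5570
0.7Y = 4760, so Y = 4760/0.7 = 6800

Y = 6800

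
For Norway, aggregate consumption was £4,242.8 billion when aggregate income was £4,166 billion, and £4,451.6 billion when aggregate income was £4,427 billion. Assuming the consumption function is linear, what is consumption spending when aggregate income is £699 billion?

MPC = (4451.6 − 4242.8)/(4427 − 4166) = 208.8/261 = 0.8
a = 4242.8 − 0.8(4166) = 4242.8 − 3332.8 = 910
C = 910 + 0.8(699) = 910 + 559.2 = 1469.2

C = 1469.2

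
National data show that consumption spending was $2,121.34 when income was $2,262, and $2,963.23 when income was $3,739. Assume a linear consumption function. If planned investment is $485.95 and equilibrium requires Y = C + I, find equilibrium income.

Y = 3065

MPC = (2963.23 − 2121.34)/(3739 − 2262) = 841.89/1477 = 0.57
a = 2121.34 − 0.57(2262) = 832
Equilibrium: Y = 832 + 0.57Y + 485.95
0.43Y = 1317.95, so Y = 1317.95/0.43 = 3065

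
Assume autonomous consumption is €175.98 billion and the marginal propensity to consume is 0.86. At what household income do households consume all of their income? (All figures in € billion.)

At break-even, C = Y: 175.98 + 0.86Y = Y
0.14Y = 175.98, so Y = 175.98/0.14 = 1257

Y = 1257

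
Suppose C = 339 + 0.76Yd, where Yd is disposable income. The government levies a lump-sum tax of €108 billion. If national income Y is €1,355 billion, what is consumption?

C = 1286.72

Yd = Y − T = 1355 − 108 = 1247
C = 339 + 0.76(1247) = 339 + 947.72 = 1286.72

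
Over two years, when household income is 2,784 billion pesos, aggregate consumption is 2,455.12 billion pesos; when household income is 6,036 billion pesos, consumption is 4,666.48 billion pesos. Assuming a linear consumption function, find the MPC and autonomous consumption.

MPC = 0.68; a = 562

MPC = ΔC/ΔY = (4666.48 − 2455.12)/(6036 − 2784) = 2211.36/3252 = 0.68
a = C − MPC·Y = 2455.12 − 0.68(2784) = 2455.12 − 1893.12 = 562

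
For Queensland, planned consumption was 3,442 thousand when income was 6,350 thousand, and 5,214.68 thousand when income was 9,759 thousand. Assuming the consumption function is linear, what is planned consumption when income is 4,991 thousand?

C = 2735.32

MPC = (5214.68 − 3442)/(9759 − 6350) = 1772.68/3409 = 0.52
a = 3442 − 0.52(6350) = 3442 − 3302 = 140
C = 140 + 0.52(4991) = 140 + 2595.32 = 2735.32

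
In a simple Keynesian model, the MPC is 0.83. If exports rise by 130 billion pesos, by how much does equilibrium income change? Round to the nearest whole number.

The multiplier is 1/(1 − MPC) = 1/0.17.
ΔY = 130/0.17 = 764.71 ≈ 765

ΔY ≈ 765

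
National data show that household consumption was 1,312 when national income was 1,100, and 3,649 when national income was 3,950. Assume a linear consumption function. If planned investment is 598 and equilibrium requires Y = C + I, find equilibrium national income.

MPC = (3649 − 1312)/(3950 − 1100) = 2337/2850 = 0.82
a = 1312 − 0.82(1100) = 410
Equilibrium: Y = 410 + 0.82Y + 598
0.18Y = 1008, so Y = 1008/0.18 = 5600

Y = 5600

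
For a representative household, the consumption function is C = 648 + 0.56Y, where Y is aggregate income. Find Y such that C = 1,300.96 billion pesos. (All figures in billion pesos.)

648 + 0.56Y = 1300.96
0.56Y = 652.96, so Y = 652.96/0.56 = 1166

Y = 1166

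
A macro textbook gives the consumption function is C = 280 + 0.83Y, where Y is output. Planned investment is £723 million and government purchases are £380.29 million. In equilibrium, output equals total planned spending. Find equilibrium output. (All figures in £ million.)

Y = 8137

Y = C + I + G = 280 + 0.83Y + 723 + 380.29
Y − 0.83Y = 1383.29
0.17Y = 1383.29, so Y = 1383.29/0.17 = 8137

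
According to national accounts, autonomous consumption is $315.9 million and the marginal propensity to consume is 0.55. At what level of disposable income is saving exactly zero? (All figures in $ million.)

At break-even, C = Y: 315.9 + 0.55Y = Y
0.45Y = 315.9, so Y = 315.9/0.45 = 702

Y = 702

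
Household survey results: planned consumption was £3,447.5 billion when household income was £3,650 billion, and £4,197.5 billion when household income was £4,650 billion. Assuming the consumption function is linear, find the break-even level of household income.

Y = 2840

MPC = (4197.5 − 3447.5)/(4650 − 3650) = 750/1000 = 0.75
a = 3447.5 − 0.75(3650) = 3447.5 − 2737.5 = 710
Break-even: Y = a/(1−MPC) = 710/0.25 = 2840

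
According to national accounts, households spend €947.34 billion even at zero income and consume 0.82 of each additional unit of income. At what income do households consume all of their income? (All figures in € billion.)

At break-even, C = Y: 947.34 + 0.82Y = Y
0.18Y = 947.34, so Y = 947.34/0.18 = 5263

Y = 5263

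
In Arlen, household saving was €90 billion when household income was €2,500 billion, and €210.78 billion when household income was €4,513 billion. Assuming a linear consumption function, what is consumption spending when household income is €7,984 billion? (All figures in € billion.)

MPS = ΔS/ΔY = (210.78 − 90)/(4513 − 2500) = 120.78/2013 = 0.06
MPC = 1 − MPS = 0.94
Autonomous saving = 90 − 0.06(2500) = -60, so a = 60
C = 60 + 0.94(7984) = 60 + 7504.96 = 7564.96

C = 7564.96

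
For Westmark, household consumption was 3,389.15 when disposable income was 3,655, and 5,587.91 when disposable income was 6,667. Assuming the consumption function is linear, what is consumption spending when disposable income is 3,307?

C = 3135.11

MPC = (5587.91 − 3389.15)/(6667 − 3655) = 2198.76/3012 = 0.73
a = 3389.15 − 0.73(3655) = 3389.15 − 2668.15 = 721
C = 721 + 0.73(3307) = 721 + 2414.11 = 3135.11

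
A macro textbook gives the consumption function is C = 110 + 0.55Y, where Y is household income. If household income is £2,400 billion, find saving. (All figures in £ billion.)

C = 110 + 0.55(2400) = 110 + 1320 = 1430
S = Y − C = 2400 − 1430 = 970

S = 970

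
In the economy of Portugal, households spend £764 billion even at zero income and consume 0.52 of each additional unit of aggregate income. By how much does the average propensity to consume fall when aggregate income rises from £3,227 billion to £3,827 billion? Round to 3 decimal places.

ΔAPC = 0.037

At Y = 3227: C = 764 + 0.52(3227) = 2442.04, APC = 2442.04/3227 = 0.7568
At Y = 3827: C = 2754.04, APC = 2754.04/3827 = 0.7196
Fall in APC = 0.7568 − 0.7196 = 0.0372 ≈ 0.037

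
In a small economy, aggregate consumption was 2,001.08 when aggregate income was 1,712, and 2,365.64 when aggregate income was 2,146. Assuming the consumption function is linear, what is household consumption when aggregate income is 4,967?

C = 4735.28

MPC = (2365.64 − 2001.08)/(2146 − 1712) = 364.56/434 = 0.84
a = 2001.08 − 0.84(1712) = 2001.08 − 1438.08 = 563
C = 563 + 0.84(4967) = 563 + 4172.28 = 4735.28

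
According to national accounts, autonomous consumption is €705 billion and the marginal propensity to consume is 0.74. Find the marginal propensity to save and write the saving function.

MPS = 0.26; S = -705 + 0.26Y

MPS = 1 − MPC = 1 − 0.74 = 0.26
S = Y − C = -705 + 0.26Y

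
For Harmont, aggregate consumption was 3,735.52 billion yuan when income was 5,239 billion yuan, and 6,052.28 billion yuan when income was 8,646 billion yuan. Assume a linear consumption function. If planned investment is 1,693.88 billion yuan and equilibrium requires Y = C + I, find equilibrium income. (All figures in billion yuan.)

Y = 5834

MPC = (6052.28 − 3735.52)/(8646 − 5239) = 2316.76/3407 = 0.68
a = 3735.52 − 0.68(5239) = 173
Equilibrium: Y = 173 + 0.68Y + 1693.88
0.32Y = 1866.88, so Y = 1866.88/0.32 = 5834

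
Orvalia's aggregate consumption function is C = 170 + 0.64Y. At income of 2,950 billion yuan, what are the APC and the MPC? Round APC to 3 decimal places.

APC = 0.698; MPC = 0.64

MPC = 0.64 (the slope of the consumption function)
C = 170 + 0.64(2950) = 2058, so APC = 2058/2950 = 0.698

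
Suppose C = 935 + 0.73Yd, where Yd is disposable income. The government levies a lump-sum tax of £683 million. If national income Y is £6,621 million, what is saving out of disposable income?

S = 668.26

Yd = Y − T = 6621 − 683 = 5938
C = 935 + 0.73(5938) = 935 + 4334.74 = 5269.74
S = Yd − C = 5938 − 5269.74 = 668.26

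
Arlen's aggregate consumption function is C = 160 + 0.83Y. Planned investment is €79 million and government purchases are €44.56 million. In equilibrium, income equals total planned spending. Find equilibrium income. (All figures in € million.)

Y = 1668

Y = C + I + G = 160 + 0.83Y + 79 + 44.56
Y − 0.83Y = 283.56
0.17Y = 283.56, so Y = 283.56/0.17 = 1668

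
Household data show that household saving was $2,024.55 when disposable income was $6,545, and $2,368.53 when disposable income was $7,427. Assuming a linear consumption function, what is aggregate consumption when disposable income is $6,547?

C = 4521.67

MPS = ΔS/ΔY = (2368.53 − 2024.55)/(7427 − 6545) = 343.98/882 = 0.39
MPC = 1 − MPS = 0.61
Autonomous saving = 2024.55 − 0.39(6545) = -528, so a = 528
C = 528 + 0.61(6547) = 528 + 3993.67 = 4521.67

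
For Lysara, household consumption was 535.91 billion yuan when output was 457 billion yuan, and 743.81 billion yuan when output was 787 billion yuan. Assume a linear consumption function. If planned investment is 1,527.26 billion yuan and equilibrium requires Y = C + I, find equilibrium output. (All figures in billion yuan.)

MPC = (743.81 − 535.91)/(787 − 457) = 207.9/330 = 0.63
a = 535.91 − 0.63(457) = 248
Equilibrium: Y = 248 + 0.63Y + 1527.26
0.37Y = 1775.26, so Y = 1775.26/0.37 = 4798

Y = 4798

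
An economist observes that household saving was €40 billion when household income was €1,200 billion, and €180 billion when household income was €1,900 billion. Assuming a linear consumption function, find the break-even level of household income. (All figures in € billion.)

MPS = ΔS/ΔY = (180 − 40)/(1900 − 1200) = 140/700 = 0.2
MPC = 1 − MPS = 0.8
From S(1200) = 40: −a + 0.2(1200) = 40, so a = 240 − 40 = 200
Break-even (S = 0): Y = a/MPS = 200/0.2 = 1000

Y = 1000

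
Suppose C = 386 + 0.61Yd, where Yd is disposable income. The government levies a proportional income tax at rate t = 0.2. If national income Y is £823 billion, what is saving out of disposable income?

Yd = (1 − 0.2)(823) = 0.8(823) = 658.4
C = 386 + 0.61(658.4) = 386 + 401.624 = 787.624
S = Yd − C = 658.4 − 787.624 = -129.224

S = -129.224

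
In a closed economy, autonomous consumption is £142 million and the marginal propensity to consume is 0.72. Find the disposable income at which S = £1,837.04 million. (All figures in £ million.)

Y = 7068

S = Y − C = -142 + 0.28Y
-142 + 0.28Y = 1837.04, so 0.28Y = 1979.04 and Y = 7068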